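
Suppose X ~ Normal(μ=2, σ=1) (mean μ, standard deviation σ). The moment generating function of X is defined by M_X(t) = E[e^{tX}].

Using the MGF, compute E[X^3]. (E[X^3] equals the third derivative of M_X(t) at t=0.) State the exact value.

M_X(t) = e^(t^2/2 + 2*t)
M′(t) = t*e^(2*t)*e^(t^2/2) + 2*e^(2*t)*e^(t^2/2)
M′′(t) = t^2*e^(2*t)*e^(t^2/2) + 4*t*e^(2*t)*e^(t^2/2) + 5*e^(2*t)*e^(t^2/2)
M′′′(t) = t^3*e^(2*t)*e^(t^2/2) + 6*t^2*e^(2*t)*e^(t^2/2) + 15*t*e^(2*t)*e^(t^2/2) + 14*e^(2*t)*e^(t^2/2)

E[X^3] = M′′′(0) = 14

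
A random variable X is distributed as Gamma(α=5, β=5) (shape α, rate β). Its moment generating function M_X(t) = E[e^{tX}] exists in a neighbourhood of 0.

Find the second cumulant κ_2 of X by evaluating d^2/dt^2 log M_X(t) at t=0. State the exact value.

M_X(t) = 3125/(5 - t)^5
K_X(t) = log M_X(t) = -5*log(5 - t) + 5*log(5)
D^2[K](t) = 5/(t^2 - 10*t + 25)

κ_2 = D^2[K](0) = 1/5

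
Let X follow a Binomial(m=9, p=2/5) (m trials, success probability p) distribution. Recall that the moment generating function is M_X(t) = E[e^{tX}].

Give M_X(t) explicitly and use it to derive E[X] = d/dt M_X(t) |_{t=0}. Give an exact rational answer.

M_X(t) = (2*e^(t)/5 + 3/5)^9

E[X] = dM/dt |_{t=0} = 18/5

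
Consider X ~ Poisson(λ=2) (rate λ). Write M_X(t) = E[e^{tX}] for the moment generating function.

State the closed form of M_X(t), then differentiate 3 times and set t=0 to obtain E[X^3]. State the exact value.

E[X^3] = M′′′(0) = 22

M_X(t) = e^(2*e^(t) - 2)
M′(t) = 2*e^(-2)*e^(t)*e^(2*e^(t))
M′′(t) = (4*e^(2*t)*e^(2*e^(t)) + 2*e^(t)*e^(2*e^(t)))*e^(-2)
M′′′(t) = (8*e^(3*t)*e^(2*e^(t)) + 12*e^(2*t)*e^(2*e^(t)) + 2*e^(t)*e^(2*e^(t)))*e^(-2)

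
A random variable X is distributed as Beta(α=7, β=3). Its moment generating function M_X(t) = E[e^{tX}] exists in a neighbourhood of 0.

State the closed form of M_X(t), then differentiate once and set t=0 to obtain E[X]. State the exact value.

E[X] = D[M](0) = 7/10

M_X(t) = ₁F₁(7; 10; t)
D[M](t) = 7*₁F₁(8; 11; t)/10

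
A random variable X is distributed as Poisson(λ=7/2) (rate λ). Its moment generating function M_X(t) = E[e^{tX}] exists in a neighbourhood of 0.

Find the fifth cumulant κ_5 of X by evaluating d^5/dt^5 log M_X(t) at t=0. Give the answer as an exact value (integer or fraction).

κ_5 = d^5K/dt^5 |_{t=0} = 7/2

M_X(t) = e^(7*e^(t)/2 - 7/2)
K_X(t) = log M_X(t) = 7*e^(t)/2 - 7/2
dK/dt = 7*e^(t)/2
d^2K/dt^2 = 7*e^(t)/2
d^3K/dt^3 = 7*e^(t)/2
d^4K/dt^4 = 7*e^(t)/2
d^5K/dt^5 = 7*e^(t)/2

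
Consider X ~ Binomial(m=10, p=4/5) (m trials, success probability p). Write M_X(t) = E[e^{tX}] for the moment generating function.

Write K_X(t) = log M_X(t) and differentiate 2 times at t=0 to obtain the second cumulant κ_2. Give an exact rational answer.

κ_2 = d^2K/dt^2 |_{t=0} = 8/5

M_X(t) = (4*e^(t)/5 + 1/5)^10
K_X(t) = log M_X(t) = 10*log(4*e^(t)/5 + 1/5)
dK/dt = 40*e^(t)/(4*e^(t) + 1)
d^2K/dt^2 = 40*e^(t)/(16*e^(2*t) + 8*e^(t) + 1)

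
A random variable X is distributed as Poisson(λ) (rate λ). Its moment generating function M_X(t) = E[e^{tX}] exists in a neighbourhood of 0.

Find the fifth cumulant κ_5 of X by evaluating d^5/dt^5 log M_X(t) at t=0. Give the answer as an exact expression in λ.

M_X(t) = e^(λ*(e^(t) - 1))
K_X(t) = log M_X(t) = λ*(e^(t) - 1)
K′(t) = λ*e^(t)
K′′(t) = λ*e^(t)
K′′′(t) = λ*e^(t)
K′′′′(t) = λ*e^(t)
K′′′′′(t) = λ*e^(t)

κ_5 = K′′′′′(0) = λ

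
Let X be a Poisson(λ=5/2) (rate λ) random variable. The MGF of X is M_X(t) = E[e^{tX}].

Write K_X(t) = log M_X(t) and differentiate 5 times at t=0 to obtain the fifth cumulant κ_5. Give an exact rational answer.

κ_5 = K^(5)(0) = 5/2

M_X(t) = e^(5*e^(t)/2 - 5/2)
K_X(t) = log M_X(t) = 5*e^(t)/2 - 5/2
K^(5)(t) = 5*e^(t)/2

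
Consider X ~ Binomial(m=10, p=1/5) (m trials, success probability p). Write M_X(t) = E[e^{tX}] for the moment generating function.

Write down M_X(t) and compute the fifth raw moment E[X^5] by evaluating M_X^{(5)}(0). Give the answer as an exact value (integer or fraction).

E[X^5] = d^5M/dt^5 |_{t=0} = 181448/625

M_X(t) = (e^(t)/5 + 4/5)^10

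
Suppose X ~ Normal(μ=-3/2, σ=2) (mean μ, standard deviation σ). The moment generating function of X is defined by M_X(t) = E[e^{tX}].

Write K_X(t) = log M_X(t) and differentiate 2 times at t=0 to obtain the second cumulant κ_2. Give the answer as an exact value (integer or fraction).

κ_2 = K′′(0) = 4

M_X(t) = e^(2*t^2 - 3*t/2)
K_X(t) = log M_X(t) = 2*t^2 - 3*t/2
K′(t) = 4*t - 3/2
K′′(t) = 4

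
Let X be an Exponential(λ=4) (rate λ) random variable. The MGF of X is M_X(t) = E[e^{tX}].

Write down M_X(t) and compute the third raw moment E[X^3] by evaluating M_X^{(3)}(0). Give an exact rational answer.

E[X^3] = M′′′(0) = 3/32

M_X(t) = 4/(4 - t)
M′(t) = 4/(t^2 - 8*t + 16)
M′′(t) = -8/(t^3 - 12*t^2 + 48*t - 64)
M′′′(t) = 24/(t^4 - 16*t^3 + 96*t^2 - 256*t + 256)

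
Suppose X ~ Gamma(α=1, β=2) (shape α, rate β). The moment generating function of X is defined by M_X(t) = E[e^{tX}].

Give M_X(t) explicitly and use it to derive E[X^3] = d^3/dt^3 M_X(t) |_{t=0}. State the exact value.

M_X(t) = 2/(2 - t)
D^3[M](t) = 12/(t^4 - 8*t^3 + 24*t^2 - 32*t + 16)

E[X^3] = D^3[M](0) = 3/4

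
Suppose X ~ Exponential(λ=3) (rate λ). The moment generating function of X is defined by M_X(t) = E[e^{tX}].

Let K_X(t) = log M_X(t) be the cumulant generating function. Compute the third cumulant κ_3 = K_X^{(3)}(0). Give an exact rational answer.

κ_3 = d^3K/dt^3 |_{t=0} = 2/27

M_X(t) = 3/(3 - t)
K_X(t) = log M_X(t) = -log(3 - t) + log(3)
dK/dt = -1/(t - 3)
d^2K/dt^2 = 1/(t^2 - 6*t + 9)
d^3K/dt^3 = -2/(t^3 - 9*t^2 + 27*t - 27)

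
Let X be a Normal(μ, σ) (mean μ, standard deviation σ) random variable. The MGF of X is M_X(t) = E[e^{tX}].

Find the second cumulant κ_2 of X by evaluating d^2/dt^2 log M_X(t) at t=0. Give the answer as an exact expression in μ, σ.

M_X(t) = e^(μ*t + σ^2*t^2/2)
K_X(t) = log M_X(t) = μ*t + σ^2*t^2/2
D^2[K](t) = σ^2

κ_2 = D^2[K](0) = σ^2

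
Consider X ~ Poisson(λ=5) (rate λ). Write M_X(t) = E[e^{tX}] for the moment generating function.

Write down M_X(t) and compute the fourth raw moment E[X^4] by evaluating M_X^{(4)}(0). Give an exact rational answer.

E[X^4] = M′′′′(0) = 1555

M_X(t) = e^(5*e^(t) - 5)
M′(t) = 5*e^(-5)*e^(t)*e^(5*e^(t))
M′′(t) = (25*e^(2*t)*e^(5*e^(t)) + 5*e^(t)*e^(5*e^(t)))*e^(-5)
M′′′(t) = (125*e^(3*t)*e^(5*e^(t)) + 75*e^(2*t)*e^(5*e^(t)) + 5*e^(t)*e^(5*e^(t)))*e^(-5)
M′′′′(t) = (625*e^(4*t)*e^(5*e^(t)) + 750*e^(3*t)*e^(5*e^(t)) + 175*e^(2*t)*e^(5*e^(t)) + 5*e^(t)*e^(5*e^(t)))*e^(-5)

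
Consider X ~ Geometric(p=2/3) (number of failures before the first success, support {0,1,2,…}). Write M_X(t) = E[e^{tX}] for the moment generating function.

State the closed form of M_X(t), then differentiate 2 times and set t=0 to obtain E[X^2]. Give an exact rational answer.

M_X(t) = 2/(3*(1 - e^(t)/3))
M^(2)(t) = (-2*e^(2*t) - 6*e^(t))/(e^(3*t) - 9*e^(2*t) + 27*e^(t) - 27)

E[X^2] = M^(2)(0) = 1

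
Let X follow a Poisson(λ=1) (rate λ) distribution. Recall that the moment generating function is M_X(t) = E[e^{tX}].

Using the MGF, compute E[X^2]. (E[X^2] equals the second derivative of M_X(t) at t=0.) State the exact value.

E[X^2] = M′′(0) = 2

M_X(t) = e^(e^(t) - 1)
M′(t) = e^(-1)*e^(t)*e^(e^(t))
M′′(t) = (e^(2*t)*e^(e^(t)) + e^(t)*e^(e^(t)))*e^(-1)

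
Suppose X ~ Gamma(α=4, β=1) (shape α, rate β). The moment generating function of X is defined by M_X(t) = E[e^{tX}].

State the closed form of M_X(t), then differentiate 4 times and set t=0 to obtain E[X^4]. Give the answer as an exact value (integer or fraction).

E[X^4] = d^4M/dt^4 |_{t=0} = 840

M_X(t) = (1 - t)^(-4)
dM/dt = -4/(t^5 - 5*t^4 + 10*t^3 - 10*t^2 + 5*t - 1)
d^2M/dt^2 = 20/(t^6 - 6*t^5 + 15*t^4 - 20*t^3 + 15*t^2 - 6*t + 1)
d^3M/dt^3 = -120/(t^7 - 7*t^6 + 21*t^5 - 35*t^4 + 35*t^3 - 21*t^2 + 7*t - 1)
d^4M/dt^4 = 840/(t^8 - 8*t^7 + 28*t^6 - 56*t^5 + 70*t^4 - 56*t^3 + 28*t^2 - 8*t + 1)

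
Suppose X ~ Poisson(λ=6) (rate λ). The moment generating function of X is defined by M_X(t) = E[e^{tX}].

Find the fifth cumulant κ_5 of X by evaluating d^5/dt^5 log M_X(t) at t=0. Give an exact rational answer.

κ_5 = D^5[K](0) = 6

M_X(t) = e^(6*e^(t) - 6)
K_X(t) = log M_X(t) = 6*e^(t) - 6
D^5[K](t) = 6*e^(t)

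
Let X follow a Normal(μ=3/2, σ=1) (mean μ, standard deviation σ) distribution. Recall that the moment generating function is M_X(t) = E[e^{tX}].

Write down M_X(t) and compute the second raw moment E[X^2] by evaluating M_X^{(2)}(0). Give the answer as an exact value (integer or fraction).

M_X(t) = e^(t^2/2 + 3*t/2)
D^2[M](t) = t^2*e^(3*t/2)*e^(t^2/2) + 3*t*e^(3*t/2)*e^(t^2/2) + 13*e^(3*t/2)*e^(t^2/2)/4

E[X^2] = D^2[M](0) = 13/4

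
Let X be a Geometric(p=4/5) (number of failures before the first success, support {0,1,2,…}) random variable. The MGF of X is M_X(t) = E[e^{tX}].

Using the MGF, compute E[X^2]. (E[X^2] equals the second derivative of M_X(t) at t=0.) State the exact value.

E[X^2] = d^2M/dt^2 |_{t=0} = 3/8

M_X(t) = 4/(5*(1 - e^(t)/5))
dM/dt = 4*e^(t)/(e^(2*t) - 10*e^(t) + 25)
d^2M/dt^2 = (-4*e^(2*t) - 20*e^(t))/(e^(3*t) - 15*e^(2*t) + 75*e^(t) - 125)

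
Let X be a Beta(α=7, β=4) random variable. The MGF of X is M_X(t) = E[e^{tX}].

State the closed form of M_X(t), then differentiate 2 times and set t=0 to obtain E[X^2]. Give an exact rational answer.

E[X^2] = M′′(0) = 14/33

M_X(t) = ₁F₁(7; 11; t)
M′(t) = 7*₁F₁(8; 12; t)/11
M′′(t) = 14*₁F₁(9; 13; t)/33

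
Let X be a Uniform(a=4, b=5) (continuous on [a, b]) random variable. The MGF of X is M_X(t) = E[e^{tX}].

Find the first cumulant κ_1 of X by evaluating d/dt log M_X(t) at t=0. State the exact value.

M_X(t) = (e^(5*t) - e^(4*t))/t
K_X(t) = log M_X(t) = -log(t) + log(e^(5*t) - e^(4*t))
dK/dt = (5*t*e^(t) - 4*t - e^(t) + 1)/(t*e^(t) - t)

κ_1 = dK/dt |_{t=0} = 9/2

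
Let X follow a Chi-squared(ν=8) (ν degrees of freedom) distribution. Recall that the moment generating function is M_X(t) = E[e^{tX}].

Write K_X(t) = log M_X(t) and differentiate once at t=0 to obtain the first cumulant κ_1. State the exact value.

M_X(t) = (1 - 2*t)^(-4)
K_X(t) = log M_X(t) = -4*log(1 - 2*t)
K′(t) = -8/(2*t - 1)

κ_1 = K′(0) = 8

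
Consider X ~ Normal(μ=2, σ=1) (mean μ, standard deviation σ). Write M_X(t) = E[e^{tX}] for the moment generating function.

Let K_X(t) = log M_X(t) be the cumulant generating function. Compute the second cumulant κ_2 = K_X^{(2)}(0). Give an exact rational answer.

M_X(t) = e^(t^2/2 + 2*t)
K_X(t) = log M_X(t) = t^2/2 + 2*t
dK/dt = t + 2
d^2K/dt^2 = 1

κ_2 = d^2K/dt^2 |_{t=0} = 1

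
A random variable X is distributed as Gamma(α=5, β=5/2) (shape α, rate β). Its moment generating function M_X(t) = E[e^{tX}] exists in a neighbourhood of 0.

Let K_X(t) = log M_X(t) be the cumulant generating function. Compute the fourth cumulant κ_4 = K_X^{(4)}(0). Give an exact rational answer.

κ_4 = K′′′′(0) = 96/125

M_X(t) = 3125/(32*(5/2 - t)^5)
K_X(t) = log M_X(t) = -5*log(5/2 - t) - 5*log(2) + 5*log(5)
K′(t) = -10/(2*t - 5)
K′′(t) = 20/(4*t^2 - 20*t + 25)
K′′′(t) = -80/(8*t^3 - 60*t^2 + 150*t - 125)
K′′′′(t) = 480/(16*t^4 - 160*t^3 + 600*t^2 - 1000*t + 625)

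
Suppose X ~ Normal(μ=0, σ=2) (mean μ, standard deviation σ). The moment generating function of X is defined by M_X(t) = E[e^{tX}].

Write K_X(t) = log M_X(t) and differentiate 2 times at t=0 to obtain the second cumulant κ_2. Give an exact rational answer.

M_X(t) = e^(2*t^2)
K_X(t) = log M_X(t) = 2*t^2
K^(2)(t) = 4

κ_2 = K^(2)(0) = 4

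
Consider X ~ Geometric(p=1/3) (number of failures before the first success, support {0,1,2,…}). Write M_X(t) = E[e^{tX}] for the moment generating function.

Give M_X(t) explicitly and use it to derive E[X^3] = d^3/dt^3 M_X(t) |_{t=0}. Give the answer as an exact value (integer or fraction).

E[X^3] = M^(3)(0) = 74

M_X(t) = 1/(3*(1 - 2*e^(t)/3))
M^(3)(t) = (8*e^(3*t) + 48*e^(2*t) + 18*e^(t))/(16*e^(4*t) - 96*e^(3*t) + 216*e^(2*t) - 216*e^(t) + 81)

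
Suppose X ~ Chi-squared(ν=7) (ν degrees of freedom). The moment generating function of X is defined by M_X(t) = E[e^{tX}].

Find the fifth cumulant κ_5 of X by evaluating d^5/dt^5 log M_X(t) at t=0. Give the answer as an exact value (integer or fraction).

κ_5 = D^5[K](0) = 2688

M_X(t) = (1 - 2*t)^(-7/2)
K_X(t) = log M_X(t) = -7*log(1 - 2*t)/2
D^5[K](t) = -2688/(32*t^5 - 80*t^4 + 80*t^3 - 40*t^2 + 10*t - 1)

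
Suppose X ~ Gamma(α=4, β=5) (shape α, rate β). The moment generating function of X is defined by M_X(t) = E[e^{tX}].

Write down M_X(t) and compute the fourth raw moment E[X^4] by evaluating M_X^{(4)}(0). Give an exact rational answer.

M_X(t) = 625/(5 - t)^4
M^(4)(t) = 525000/(t^8 - 40*t^7 + 700*t^6 - 7000*t^5 + 43750*t^4 - 175000*t^3 + 437500*t^2 - 625000*t + 390625)

E[X^4] = M^(4)(0) = 168/125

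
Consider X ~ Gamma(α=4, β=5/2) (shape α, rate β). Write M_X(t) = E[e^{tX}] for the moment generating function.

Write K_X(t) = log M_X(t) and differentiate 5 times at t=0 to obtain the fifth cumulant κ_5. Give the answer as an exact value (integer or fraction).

M_X(t) = 625/(16*(5/2 - t)^4)
K_X(t) = log M_X(t) = -4*log(5/2 - t) - 4*log(2) + 4*log(5)
D^5[K](t) = -3072/(32*t^5 - 400*t^4 + 2000*t^3 - 5000*t^2 + 6250*t - 3125)

κ_5 = D^5[K](0) = 3072/3125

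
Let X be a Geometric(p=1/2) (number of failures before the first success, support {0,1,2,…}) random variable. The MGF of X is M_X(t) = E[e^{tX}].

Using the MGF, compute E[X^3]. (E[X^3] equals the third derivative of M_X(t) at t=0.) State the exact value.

M_X(t) = 1/(2*(1 - e^(t)/2))
M′(t) = e^(t)/(e^(2*t) - 4*e^(t) + 4)
M′′(t) = (-e^(2*t) - 2*e^(t))/(e^(3*t) - 6*e^(2*t) + 12*e^(t) - 8)
M′′′(t) = (e^(3*t) + 8*e^(2*t) + 4*e^(t))/(e^(4*t) - 8*e^(3*t) + 24*e^(2*t) - 32*e^(t) + 16)

E[X^3] = M′′′(0) = 13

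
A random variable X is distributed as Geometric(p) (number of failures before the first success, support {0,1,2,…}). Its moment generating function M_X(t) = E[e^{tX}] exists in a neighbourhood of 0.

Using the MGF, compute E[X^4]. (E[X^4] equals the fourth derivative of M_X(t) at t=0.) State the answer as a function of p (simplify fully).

E[X^4] = d^4M/dt^4 |_{t=0} = 1 - 15/p + 50/p^2 - 60/p^3 + 24/p^4

M_X(t) = p/(-(1 - p)*e^(t) + 1)
dM/dt = (-p^2*e^(t) + p*e^(t))/(p^2*e^(2*t) - 2*p*e^(2*t) + 2*p*e^(t) + e^(2*t) - 2*e^(t) + 1)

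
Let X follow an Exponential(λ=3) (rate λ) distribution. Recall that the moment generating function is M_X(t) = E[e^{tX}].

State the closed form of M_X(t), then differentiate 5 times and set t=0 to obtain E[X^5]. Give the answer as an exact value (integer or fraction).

M_X(t) = 3/(3 - t)
M^(5)(t) = 360/(t^6 - 18*t^5 + 135*t^4 - 540*t^3 + 1215*t^2 - 1458*t + 729)

E[X^5] = M^(5)(0) = 40/81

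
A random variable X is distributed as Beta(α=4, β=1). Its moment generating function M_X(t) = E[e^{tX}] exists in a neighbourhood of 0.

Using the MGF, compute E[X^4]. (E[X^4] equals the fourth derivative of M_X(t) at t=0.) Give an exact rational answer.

E[X^4] = M^(4)(0) = 1/2

M_X(t) = ₁F₁(4; 5; t)
M^(4)(t) = ₁F₁(8; 9; t)/2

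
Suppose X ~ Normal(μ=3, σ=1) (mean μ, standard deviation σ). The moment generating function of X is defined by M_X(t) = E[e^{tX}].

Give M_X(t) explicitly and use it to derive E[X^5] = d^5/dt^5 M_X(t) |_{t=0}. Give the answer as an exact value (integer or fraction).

M_X(t) = e^(t^2/2 + 3*t)
M^(5)(t) = t^5*e^(3*t)*e^(t^2/2) + 15*t^4*e^(3*t)*e^(t^2/2) + 100*t^3*e^(3*t)*e^(t^2/2) + 360*t^2*e^(3*t)*e^(t^2/2) + 690*t*e^(3*t)*e^(t^2/2) + 558*e^(3*t)*e^(t^2/2)

E[X^5] = M^(5)(0) = 558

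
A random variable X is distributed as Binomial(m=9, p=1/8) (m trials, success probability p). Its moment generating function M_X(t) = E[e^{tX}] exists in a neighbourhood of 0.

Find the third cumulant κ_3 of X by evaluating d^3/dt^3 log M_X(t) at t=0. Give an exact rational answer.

κ_3 = K^(3)(0) = 189/256

M_X(t) = (e^(t)/8 + 7/8)^9
K_X(t) = log M_X(t) = 9*log(e^(t)/8 + 7/8)
K^(3)(t) = (-63*e^(2*t) + 441*e^(t))/(e^(3*t) + 21*e^(2*t) + 147*e^(t) + 343)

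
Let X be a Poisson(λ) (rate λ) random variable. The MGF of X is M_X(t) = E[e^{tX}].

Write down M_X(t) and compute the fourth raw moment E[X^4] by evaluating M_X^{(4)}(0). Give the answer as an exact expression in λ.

M_X(t) = e^(λ*(e^(t) - 1))
dM/dt = λ*e^(-λ)*e^(t)*e^(λ*e^(t))
d^2M/dt^2 = (λ^2*e^(2*t)*e^(λ*e^(t)) + λ*e^(t)*e^(λ*e^(t)))*e^(-λ)
d^3M/dt^3 = (λ^3*e^(3*t)*e^(λ*e^(t)) + 3*λ^2*e^(2*t)*e^(λ*e^(t)) + λ*e^(t)*e^(λ*e^(t)))*e^(-λ)
d^4M/dt^4 = (λ^4*e^(4*t)*e^(λ*e^(t)) + 6*λ^3*e^(3*t)*e^(λ*e^(t)) + 7*λ^2*e^(2*t)*e^(λ*e^(t)) + λ*e^(t)*e^(λ*e^(t)))*e^(-λ)

E[X^4] = d^4M/dt^4 |_{t=0} = λ*(λ^3 + 6*λ^2 + 7*λ + 1)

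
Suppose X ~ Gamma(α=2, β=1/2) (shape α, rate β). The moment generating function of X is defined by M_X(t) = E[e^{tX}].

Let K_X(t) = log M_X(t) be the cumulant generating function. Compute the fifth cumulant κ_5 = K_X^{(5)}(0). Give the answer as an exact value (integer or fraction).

κ_5 = d^5K/dt^5 |_{t=0} = 1536

M_X(t) = 1/(4*(1/2 - t)^2)
K_X(t) = log M_X(t) = -2*log(1/2 - t) - 2*log(2)
dK/dt = -4/(2*t - 1)
d^2K/dt^2 = 8/(4*t^2 - 4*t + 1)
d^3K/dt^3 = -32/(8*t^3 - 12*t^2 + 6*t - 1)
d^4K/dt^4 = 192/(16*t^4 - 32*t^3 + 24*t^2 - 8*t + 1)
d^5K/dt^5 = -1536/(32*t^5 - 80*t^4 + 80*t^3 - 40*t^2 + 10*t - 1)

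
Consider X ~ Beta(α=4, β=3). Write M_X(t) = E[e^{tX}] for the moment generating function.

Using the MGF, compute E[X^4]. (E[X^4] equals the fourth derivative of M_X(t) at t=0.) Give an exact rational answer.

M_X(t) = ₁F₁(4; 7; t)
M^(4)(t) = ₁F₁(8; 11; t)/6

E[X^4] = M^(4)(0) = 1/6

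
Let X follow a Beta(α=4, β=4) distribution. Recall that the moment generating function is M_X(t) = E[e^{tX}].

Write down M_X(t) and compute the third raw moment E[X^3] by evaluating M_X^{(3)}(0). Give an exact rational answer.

M_X(t) = ₁F₁(4; 8; t)
dM/dt = ₁F₁(5; 9; t)/2
d^2M/dt^2 = 5*₁F₁(6; 10; t)/18
d^3M/dt^3 = ₁F₁(7; 11; t)/6

E[X^3] = d^3M/dt^3 |_{t=0} = 1/6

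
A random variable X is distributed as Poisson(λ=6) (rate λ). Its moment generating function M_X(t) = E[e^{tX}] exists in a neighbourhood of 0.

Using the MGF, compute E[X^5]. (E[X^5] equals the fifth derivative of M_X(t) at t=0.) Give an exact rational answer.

M_X(t) = e^(6*e^(t) - 6)
dM/dt = 6*e^(-6)*e^(t)*e^(6*e^(t))
d^2M/dt^2 = (36*e^(2*t)*e^(6*e^(t)) + 6*e^(t)*e^(6*e^(t)))*e^(-6)
d^3M/dt^3 = (216*e^(3*t)*e^(6*e^(t)) + 108*e^(2*t)*e^(6*e^(t)) + 6*e^(t)*e^(6*e^(t)))*e^(-6)
d^4M/dt^4 = (1296*e^(4*t)*e^(6*e^(t)) + 1296*e^(3*t)*e^(6*e^(t)) + 252*e^(2*t)*e^(6*e^(t)) + 6*e^(t)*e^(6*e^(t)))*e^(-6)
d^5M/dt^5 = (7776*e^(5*t)*e^(6*e^(t)) + 12960*e^(4*t)*e^(6*e^(t)) + 5400*e^(3*t)*e^(6*e^(t)) + 540*e^(2*t)*e^(6*e^(t)) + 6*e^(t)*e^(6*e^(t)))*e^(-6)

E[X^5] = d^5M/dt^5 |_{t=0} = 26682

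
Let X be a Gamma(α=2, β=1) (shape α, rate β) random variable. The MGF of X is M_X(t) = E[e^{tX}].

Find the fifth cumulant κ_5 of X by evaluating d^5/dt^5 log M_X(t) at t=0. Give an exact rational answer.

M_X(t) = (1 - t)^(-2)
K_X(t) = log M_X(t) = -2*log(1 - t)
K^(5)(t) = -48/(t^5 - 5*t^4 + 10*t^3 - 10*t^2 + 5*t - 1)

κ_5 = K^(5)(0) = 48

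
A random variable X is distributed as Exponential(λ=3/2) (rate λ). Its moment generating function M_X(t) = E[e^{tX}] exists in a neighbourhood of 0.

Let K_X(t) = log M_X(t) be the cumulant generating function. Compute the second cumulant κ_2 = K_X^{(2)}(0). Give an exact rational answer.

M_X(t) = 3/(2*(3/2 - t))
K_X(t) = log M_X(t) = -log(3/2 - t) - log(2) + log(3)
dK/dt = -2/(2*t - 3)
d^2K/dt^2 = 4/(4*t^2 - 12*t + 9)

κ_2 = d^2K/dt^2 |_{t=0} = 4/9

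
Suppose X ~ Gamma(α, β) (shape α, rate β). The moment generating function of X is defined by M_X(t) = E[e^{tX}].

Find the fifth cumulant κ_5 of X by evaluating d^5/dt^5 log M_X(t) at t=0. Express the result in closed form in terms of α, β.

κ_5 = D^5[K](0) = 24*α/β^5

M_X(t) = (β/(β - t))^α
K_X(t) = log M_X(t) = α*(log(β) - log(β - t))
D^5[K](t) = -24*α/(-β^5 + 5*β^4*t - 10*β^3*t^2 + 10*β^2*t^3 - 5*β*t^4 + t^5)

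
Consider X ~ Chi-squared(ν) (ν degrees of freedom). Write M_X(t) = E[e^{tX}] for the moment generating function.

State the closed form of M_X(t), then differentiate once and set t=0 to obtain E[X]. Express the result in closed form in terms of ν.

E[X] = M′(0) = ν

M_X(t) = (1 - 2*t)^(-ν/2)
M′(t) = -ν/(2*t*(1 - 2*t)^(ν/2) - (1 - 2*t)^(ν/2))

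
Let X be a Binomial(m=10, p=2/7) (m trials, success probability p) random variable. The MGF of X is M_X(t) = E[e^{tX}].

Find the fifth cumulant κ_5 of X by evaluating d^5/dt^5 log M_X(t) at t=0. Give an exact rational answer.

M_X(t) = (2*e^(t)/7 + 5/7)^10
K_X(t) = log M_X(t) = 10*log(2*e^(t)/7 + 5/7)
K^(5)(t) = (-800*e^(4*t) + 22000*e^(3*t) - 55000*e^(2*t) + 12500*e^(t))/(32*e^(5*t) + 400*e^(4*t) + 2000*e^(3*t) + 5000*e^(2*t) + 6250*e^(t) + 3125)

κ_5 = K^(5)(0) = -21300/16807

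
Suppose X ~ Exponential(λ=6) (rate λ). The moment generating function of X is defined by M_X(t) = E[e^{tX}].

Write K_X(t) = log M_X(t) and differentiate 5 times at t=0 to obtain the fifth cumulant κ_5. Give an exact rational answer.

M_X(t) = 6/(6 - t)
K_X(t) = log M_X(t) = -log(6 - t) + log(6)
dK/dt = -1/(t - 6)
d^2K/dt^2 = 1/(t^2 - 12*t + 36)
d^3K/dt^3 = -2/(t^3 - 18*t^2 + 108*t - 216)
d^4K/dt^4 = 6/(t^4 - 24*t^3 + 216*t^2 - 864*t + 1296)
d^5K/dt^5 = -24/(t^5 - 30*t^4 + 360*t^3 - 2160*t^2 + 6480*t - 7776)

κ_5 = d^5K/dt^5 |_{t=0} = 1/324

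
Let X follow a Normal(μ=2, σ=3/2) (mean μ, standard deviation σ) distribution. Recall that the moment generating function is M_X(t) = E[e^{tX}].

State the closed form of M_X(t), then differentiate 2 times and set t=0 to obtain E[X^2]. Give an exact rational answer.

M_X(t) = e^(9*t^2/8 + 2*t)
M^(2)(t) = 81*t^2*e^(2*t)*e^(9*t^2/8)/16 + 9*t*e^(2*t)*e^(9*t^2/8) + 25*e^(2*t)*e^(9*t^2/8)/4

E[X^2] = M^(2)(0) = 25/4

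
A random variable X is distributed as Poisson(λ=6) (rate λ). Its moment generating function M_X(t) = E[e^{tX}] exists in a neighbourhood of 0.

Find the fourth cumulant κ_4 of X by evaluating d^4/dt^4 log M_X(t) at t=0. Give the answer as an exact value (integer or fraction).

κ_4 = K′′′′(0) = 6

M_X(t) = e^(6*e^(t) - 6)
K_X(t) = log M_X(t) = 6*e^(t) - 6
K′(t) = 6*e^(t)
K′′(t) = 6*e^(t)
K′′′(t) = 6*e^(t)
K′′′′(t) = 6*e^(t)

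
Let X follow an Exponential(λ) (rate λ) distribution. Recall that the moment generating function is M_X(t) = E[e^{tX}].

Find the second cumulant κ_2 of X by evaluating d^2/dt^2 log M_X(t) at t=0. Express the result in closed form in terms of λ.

κ_2 = d^2K/dt^2 |_{t=0} = λ^(-2)

M_X(t) = λ/(λ - t)
K_X(t) = log M_X(t) = log(λ) - log(λ - t)
dK/dt = -1/(-λ + t)
d^2K/dt^2 = 1/(λ^2 - 2*λ*t + t^2)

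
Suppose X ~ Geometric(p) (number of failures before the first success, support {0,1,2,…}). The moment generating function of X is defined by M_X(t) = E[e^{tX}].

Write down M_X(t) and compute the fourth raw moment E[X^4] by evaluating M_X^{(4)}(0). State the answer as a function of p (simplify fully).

E[X^4] = D^4[M](0) = 1 - 15/p + 50/p^2 - 60/p^3 + 24/p^4

M_X(t) = p/(-(1 - p)*e^(t) + 1)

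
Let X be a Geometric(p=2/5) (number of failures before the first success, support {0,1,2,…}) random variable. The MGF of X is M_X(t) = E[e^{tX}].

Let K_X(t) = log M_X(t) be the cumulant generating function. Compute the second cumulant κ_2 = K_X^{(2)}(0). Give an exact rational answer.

κ_2 = K^(2)(0) = 15/4

M_X(t) = 2/(5*(1 - 3*e^(t)/5))
K_X(t) = log M_X(t) = -log(1 - 3*e^(t)/5) - log(5) + log(2)
K^(2)(t) = 15*e^(t)/(9*e^(2*t) - 30*e^(t) + 25)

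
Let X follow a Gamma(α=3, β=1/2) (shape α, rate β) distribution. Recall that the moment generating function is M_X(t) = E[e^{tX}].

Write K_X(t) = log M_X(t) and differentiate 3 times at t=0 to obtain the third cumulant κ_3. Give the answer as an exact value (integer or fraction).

M_X(t) = 1/(8*(1/2 - t)^3)
K_X(t) = log M_X(t) = -3*log(1/2 - t) - 3*log(2)
D^3[K](t) = -48/(8*t^3 - 12*t^2 + 6*t - 1)

κ_3 = D^3[K](0) = 48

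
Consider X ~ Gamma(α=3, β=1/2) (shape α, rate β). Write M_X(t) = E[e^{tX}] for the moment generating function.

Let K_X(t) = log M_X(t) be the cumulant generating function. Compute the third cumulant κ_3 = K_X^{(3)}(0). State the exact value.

M_X(t) = 1/(8*(1/2 - t)^3)
K_X(t) = log M_X(t) = -3*log(1/2 - t) - 3*log(2)
D^3[K](t) = -48/(8*t^3 - 12*t^2 + 6*t - 1)

κ_3 = D^3[K](0) = 48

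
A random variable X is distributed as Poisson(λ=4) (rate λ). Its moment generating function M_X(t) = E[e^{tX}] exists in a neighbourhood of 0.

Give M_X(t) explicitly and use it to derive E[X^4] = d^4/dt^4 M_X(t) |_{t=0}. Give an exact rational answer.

E[X^4] = d^4M/dt^4 |_{t=0} = 756

M_X(t) = e^(4*e^(t) - 4)
dM/dt = 4*e^(-4)*e^(t)*e^(4*e^(t))
d^2M/dt^2 = (16*e^(2*t)*e^(4*e^(t)) + 4*e^(t)*e^(4*e^(t)))*e^(-4)
d^3M/dt^3 = (64*e^(3*t)*e^(4*e^(t)) + 48*e^(2*t)*e^(4*e^(t)) + 4*e^(t)*e^(4*e^(t)))*e^(-4)
d^4M/dt^4 = (256*e^(4*t)*e^(4*e^(t)) + 384*e^(3*t)*e^(4*e^(t)) + 112*e^(2*t)*e^(4*e^(t)) + 4*e^(t)*e^(4*e^(t)))*e^(-4)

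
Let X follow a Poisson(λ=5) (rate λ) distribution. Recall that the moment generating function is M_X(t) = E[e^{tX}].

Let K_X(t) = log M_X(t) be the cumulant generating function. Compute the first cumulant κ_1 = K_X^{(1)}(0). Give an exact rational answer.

κ_1 = K^(1)(0) = 5

M_X(t) = e^(5*e^(t) - 5)
K_X(t) = log M_X(t) = 5*e^(t) - 5
K^(1)(t) = 5*e^(t)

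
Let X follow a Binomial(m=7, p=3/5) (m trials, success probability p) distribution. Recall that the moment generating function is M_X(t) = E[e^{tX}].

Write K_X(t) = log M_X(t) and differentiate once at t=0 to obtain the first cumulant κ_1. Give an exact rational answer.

κ_1 = D[K](0) = 21/5

M_X(t) = (3*e^(t)/5 + 2/5)^7
K_X(t) = log M_X(t) = 7*log(3*e^(t)/5 + 2/5)
D[K](t) = 21*e^(t)/(3*e^(t) + 2)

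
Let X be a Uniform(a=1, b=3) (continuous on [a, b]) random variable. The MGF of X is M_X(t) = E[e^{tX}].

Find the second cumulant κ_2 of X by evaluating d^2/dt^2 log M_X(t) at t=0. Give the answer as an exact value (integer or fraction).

M_X(t) = (e^(3*t) - e^(t))/(2*t)
K_X(t) = log M_X(t) = -log(t) + log(e^(3*t) - e^(t)) - log(2)
dK/dt = (3*t*e^(2*t) - t - e^(2*t) + 1)/(t*e^(2*t) - t)
d^2K/dt^2 = (-4*t^2*e^(2*t) + e^(4*t) - 2*e^(2*t) + 1)/(t^2*e^(4*t) - 2*t^2*e^(2*t) + t^2)

κ_2 = d^2K/dt^2 |_{t=0} = 1/3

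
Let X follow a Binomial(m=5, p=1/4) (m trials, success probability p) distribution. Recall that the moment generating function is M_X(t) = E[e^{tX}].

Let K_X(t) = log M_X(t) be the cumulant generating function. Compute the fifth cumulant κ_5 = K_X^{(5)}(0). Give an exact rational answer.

M_X(t) = (e^(t)/4 + 3/4)^5
K_X(t) = log M_X(t) = 5*log(e^(t)/4 + 3/4)
K^(5)(t) = (-15*e^(4*t) + 495*e^(3*t) - 1485*e^(2*t) + 405*e^(t))/(e^(5*t) + 15*e^(4*t) + 90*e^(3*t) + 270*e^(2*t) + 405*e^(t) + 243)

κ_5 = K^(5)(0) = -75/128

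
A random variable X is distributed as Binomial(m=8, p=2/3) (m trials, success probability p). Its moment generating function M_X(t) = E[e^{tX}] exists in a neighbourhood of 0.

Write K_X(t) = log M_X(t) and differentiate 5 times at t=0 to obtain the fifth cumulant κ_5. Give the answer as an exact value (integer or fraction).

M_X(t) = (2*e^(t)/3 + 1/3)^8
K_X(t) = log M_X(t) = 8*log(2*e^(t)/3 + 1/3)
dK/dt = 16*e^(t)/(2*e^(t) + 1)
d^2K/dt^2 = 16*e^(t)/(4*e^(2*t) + 4*e^(t) + 1)
d^3K/dt^3 = (-32*e^(2*t) + 16*e^(t))/(8*e^(3*t) + 12*e^(2*t) + 6*e^(t) + 1)
d^4K/dt^4 = (64*e^(3*t) - 128*e^(2*t) + 16*e^(t))/(16*e^(4*t) + 32*e^(3*t) + 24*e^(2*t) + 8*e^(t) + 1)
d^5K/dt^5 = (-128*e^(4*t) + 704*e^(3*t) - 352*e^(2*t) + 16*e^(t))/(32*e^(5*t) + 80*e^(4*t) + 80*e^(3*t) + 40*e^(2*t) + 10*e^(t) + 1)

κ_5 = d^5K/dt^5 |_{t=0} = 80/81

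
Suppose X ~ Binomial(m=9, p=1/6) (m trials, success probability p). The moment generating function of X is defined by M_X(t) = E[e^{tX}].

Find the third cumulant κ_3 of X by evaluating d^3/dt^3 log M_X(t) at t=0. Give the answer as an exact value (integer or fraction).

M_X(t) = (e^(t)/6 + 5/6)^9
K_X(t) = log M_X(t) = 9*log(e^(t)/6 + 5/6)
K′(t) = 9*e^(t)/(e^(t) + 5)
K′′(t) = 45*e^(t)/(e^(2*t) + 10*e^(t) + 25)
K′′′(t) = (-45*e^(2*t) + 225*e^(t))/(e^(3*t) + 15*e^(2*t) + 75*e^(t) + 125)

κ_3 = K′′′(0) = 5/6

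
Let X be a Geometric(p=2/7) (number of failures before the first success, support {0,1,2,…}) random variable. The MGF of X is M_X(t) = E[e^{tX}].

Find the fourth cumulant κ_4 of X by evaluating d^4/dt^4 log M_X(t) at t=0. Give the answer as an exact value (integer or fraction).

M_X(t) = 2/(7*(1 - 5*e^(t)/7))
K_X(t) = log M_X(t) = -log(1 - 5*e^(t)/7) - log(7) + log(2)
K′(t) = -5*e^(t)/(5*e^(t) - 7)
K′′(t) = 35*e^(t)/(25*e^(2*t) - 70*e^(t) + 49)
K′′′(t) = (-175*e^(2*t) - 245*e^(t))/(125*e^(3*t) - 525*e^(2*t) + 735*e^(t) - 343)
K′′′′(t) = (875*e^(3*t) + 4900*e^(2*t) + 1715*e^(t))/(625*e^(4*t) - 3500*e^(3*t) + 7350*e^(2*t) - 6860*e^(t) + 2401)

κ_4 = K′′′′(0) = 3745/8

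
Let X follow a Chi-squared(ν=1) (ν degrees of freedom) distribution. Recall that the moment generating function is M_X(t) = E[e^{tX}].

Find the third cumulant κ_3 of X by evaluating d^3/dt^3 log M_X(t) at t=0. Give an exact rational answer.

M_X(t) = 1/√(1 - 2*t)
K_X(t) = log M_X(t) = -log(1 - 2*t)/2
K^(3)(t) = -8/(8*t^3 - 12*t^2 + 6*t - 1)

κ_3 = K^(3)(0) = 8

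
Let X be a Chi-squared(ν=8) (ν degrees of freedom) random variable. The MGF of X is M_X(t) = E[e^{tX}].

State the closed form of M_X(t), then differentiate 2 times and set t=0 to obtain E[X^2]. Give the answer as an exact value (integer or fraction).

M_X(t) = (1 - 2*t)^(-4)
M^(2)(t) = 80/(64*t^6 - 192*t^5 + 240*t^4 - 160*t^3 + 60*t^2 - 12*t + 1)

E[X^2] = M^(2)(0) = 80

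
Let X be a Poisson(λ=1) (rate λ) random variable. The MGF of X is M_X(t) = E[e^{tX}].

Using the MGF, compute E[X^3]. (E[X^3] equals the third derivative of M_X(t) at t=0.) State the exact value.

M_X(t) = e^(e^(t) - 1)
M′(t) = e^(-1)*e^(t)*e^(e^(t))
M′′(t) = (e^(2*t)*e^(e^(t)) + e^(t)*e^(e^(t)))*e^(-1)
M′′′(t) = (e^(3*t)*e^(e^(t)) + 3*e^(2*t)*e^(e^(t)) + e^(t)*e^(e^(t)))*e^(-1)

E[X^3] = M′′′(0) = 5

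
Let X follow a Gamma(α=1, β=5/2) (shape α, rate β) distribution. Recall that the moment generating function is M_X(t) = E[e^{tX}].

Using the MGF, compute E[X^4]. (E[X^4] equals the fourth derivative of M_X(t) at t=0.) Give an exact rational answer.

E[X^4] = M′′′′(0) = 384/625

M_X(t) = 5/(2*(5/2 - t))
M′(t) = 10/(4*t^2 - 20*t + 25)
M′′(t) = -40/(8*t^3 - 60*t^2 + 150*t - 125)
M′′′(t) = 240/(16*t^4 - 160*t^3 + 600*t^2 - 1000*t + 625)
M′′′′(t) = -1920/(32*t^5 - 400*t^4 + 2000*t^3 - 5000*t^2 + 6250*t - 3125)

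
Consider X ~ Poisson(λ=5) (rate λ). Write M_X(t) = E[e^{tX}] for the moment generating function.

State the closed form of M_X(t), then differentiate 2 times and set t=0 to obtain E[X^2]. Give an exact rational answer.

E[X^2] = d^2M/dt^2 |_{t=0} = 30

M_X(t) = e^(5*e^(t) - 5)
dM/dt = 5*e^(-5)*e^(t)*e^(5*e^(t))
d^2M/dt^2 = (25*e^(2*t)*e^(5*e^(t)) + 5*e^(t)*e^(5*e^(t)))*e^(-5)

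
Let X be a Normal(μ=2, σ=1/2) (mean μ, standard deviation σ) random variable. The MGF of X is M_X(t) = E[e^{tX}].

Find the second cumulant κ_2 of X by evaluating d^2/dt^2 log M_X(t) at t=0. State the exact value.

κ_2 = K^(2)(0) = 1/4

M_X(t) = e^(t^2/8 + 2*t)
K_X(t) = log M_X(t) = t^2/8 + 2*t
K^(2)(t) = 1/4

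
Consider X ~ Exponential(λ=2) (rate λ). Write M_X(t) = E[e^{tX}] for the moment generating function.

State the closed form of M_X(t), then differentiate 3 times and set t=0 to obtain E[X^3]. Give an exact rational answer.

E[X^3] = D^3[M](0) = 3/4

M_X(t) = 2/(2 - t)
D^3[M](t) = 12/(t^4 - 8*t^3 + 24*t^2 - 32*t + 16)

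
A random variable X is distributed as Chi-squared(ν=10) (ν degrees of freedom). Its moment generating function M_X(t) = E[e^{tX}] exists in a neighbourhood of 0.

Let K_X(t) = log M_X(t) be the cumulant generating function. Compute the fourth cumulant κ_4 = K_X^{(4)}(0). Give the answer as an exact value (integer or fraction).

M_X(t) = (1 - 2*t)^(-5)
K_X(t) = log M_X(t) = -5*log(1 - 2*t)
K^(4)(t) = 480/(16*t^4 - 32*t^3 + 24*t^2 - 8*t + 1)

κ_4 = K^(4)(0) = 480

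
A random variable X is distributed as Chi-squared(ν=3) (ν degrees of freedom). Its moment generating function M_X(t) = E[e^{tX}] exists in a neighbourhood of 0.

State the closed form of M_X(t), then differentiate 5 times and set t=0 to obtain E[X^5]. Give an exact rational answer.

E[X^5] = M′′′′′(0) = 10395

M_X(t) = (1 - 2*t)^(-3/2)
M′(t) = 3/(4*t^2*√(1 - 2*t) - 4*t*√(1 - 2*t) + √(1 - 2*t))
M′′(t) = -15/(8*t^3*√(1 - 2*t) - 12*t^2*√(1 - 2*t) + 6*t*√(1 - 2*t) - √(1 - 2*t))
M′′′(t) = 105/(16*t^4*√(1 - 2*t) - 32*t^3*√(1 - 2*t) + 24*t^2*√(1 - 2*t) - 8*t*√(1 - 2*t) + √(1 - 2*t))
M′′′′(t) = -945/(32*t^5*√(1 - 2*t) - 80*t^4*√(1 - 2*t) + 80*t^3*√(1 - 2*t) - 40*t^2*√(1 - 2*t) + 10*t*√(1 - 2*t) - √(1 - 2*t))
M′′′′′(t) = 10395/(64*t^6*√(1 - 2*t) - 192*t^5*√(1 - 2*t) + 240*t^4*√(1 - 2*t) - 160*t^3*√(1 - 2*t) + 60*t^2*√(1 - 2*t) - 12*t*√(1 - 2*t) + √(1 - 2*t))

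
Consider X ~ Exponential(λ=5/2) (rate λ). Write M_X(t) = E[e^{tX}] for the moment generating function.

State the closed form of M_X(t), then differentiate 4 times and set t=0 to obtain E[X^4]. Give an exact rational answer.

M_X(t) = 5/(2*(5/2 - t))
M′(t) = 10/(4*t^2 - 20*t + 25)
M′′(t) = -40/(8*t^3 - 60*t^2 + 150*t - 125)
M′′′(t) = 240/(16*t^4 - 160*t^3 + 600*t^2 - 1000*t + 625)
M′′′′(t) = -1920/(32*t^5 - 400*t^4 + 2000*t^3 - 5000*t^2 + 6250*t - 3125)

E[X^4] = M′′′′(0) = 384/625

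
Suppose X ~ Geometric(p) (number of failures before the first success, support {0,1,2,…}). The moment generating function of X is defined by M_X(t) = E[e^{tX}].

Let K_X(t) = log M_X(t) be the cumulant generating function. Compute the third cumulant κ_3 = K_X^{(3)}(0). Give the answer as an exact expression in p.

M_X(t) = p/(-(1 - p)*e^(t) + 1)
K_X(t) = log M_X(t) = log(p) - log(-(1 - p)*e^(t) + 1)
dK/dt = (-p*e^(t) + e^(t))/(p*e^(t) - e^(t) + 1)
d^2K/dt^2 = (-p*e^(t) + e^(t))/(p^2*e^(2*t) - 2*p*e^(2*t) + 2*p*e^(t) + e^(2*t) - 2*e^(t) + 1)

κ_3 = d^3K/dt^3 |_{t=0} = (p^2 - 3*p + 2)/p^3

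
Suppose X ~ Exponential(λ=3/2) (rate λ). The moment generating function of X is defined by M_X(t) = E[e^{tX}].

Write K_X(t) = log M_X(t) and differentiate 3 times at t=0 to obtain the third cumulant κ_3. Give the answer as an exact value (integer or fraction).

κ_3 = D^3[K](0) = 16/27

M_X(t) = 3/(2*(3/2 - t))
K_X(t) = log M_X(t) = -log(3/2 - t) - log(2) + log(3)
D^3[K](t) = -16/(8*t^3 - 36*t^2 + 54*t - 27)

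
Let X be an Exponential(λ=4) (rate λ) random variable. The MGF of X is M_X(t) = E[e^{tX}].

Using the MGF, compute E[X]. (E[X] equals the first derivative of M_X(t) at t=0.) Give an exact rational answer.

E[X] = dM/dt |_{t=0} = 1/4

M_X(t) = 4/(4 - t)
dM/dt = 4/(t^2 - 8*t + 16)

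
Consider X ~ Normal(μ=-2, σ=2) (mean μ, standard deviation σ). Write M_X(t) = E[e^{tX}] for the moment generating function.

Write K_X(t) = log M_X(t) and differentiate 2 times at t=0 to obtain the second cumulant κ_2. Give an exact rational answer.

κ_2 = K′′(0) = 4

M_X(t) = e^(2*t^2 - 2*t)
K_X(t) = log M_X(t) = 2*t^2 - 2*t
K′(t) = 4*t - 2
K′′(t) = 4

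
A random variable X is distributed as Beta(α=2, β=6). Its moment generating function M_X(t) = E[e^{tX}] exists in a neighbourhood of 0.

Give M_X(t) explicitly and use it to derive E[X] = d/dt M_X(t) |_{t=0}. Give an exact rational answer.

E[X] = D[M](0) = 1/4

M_X(t) = ₁F₁(2; 8; t)
D[M](t) = ₁F₁(3; 9; t)/4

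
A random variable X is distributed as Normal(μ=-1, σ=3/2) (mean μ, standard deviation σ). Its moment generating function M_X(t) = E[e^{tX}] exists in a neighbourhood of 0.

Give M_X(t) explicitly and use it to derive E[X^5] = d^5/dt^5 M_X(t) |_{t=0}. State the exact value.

E[X^5] = d^5M/dt^5 |_{t=0} = -1591/16

M_X(t) = e^(9*t^2/8 - t)
dM/dt = 9*t*e^(-t)*e^(9*t^2/8)/4 - e^(-t)*e^(9*t^2/8)
d^2M/dt^2 = (81*t^2*e^(9*t^2/8) - 72*t*e^(9*t^2/8) + 52*e^(9*t^2/8))*e^(-t)/16
d^3M/dt^3 = (729*t^3*e^(9*t^2/8) - 972*t^2*e^(9*t^2/8) + 1404*t*e^(9*t^2/8) - 496*e^(9*t^2/8))*e^(-t)/64
d^4M/dt^4 = (6561*t^4*e^(9*t^2/8) - 11664*t^3*e^(9*t^2/8) + 25272*t^2*e^(9*t^2/8) - 17856*t*e^(9*t^2/8) + 7600*e^(9*t^2/8))*e^(-t)/256
d^5M/dt^5 = (59049*t^5*e^(9*t^2/8) - 131220*t^4*e^(9*t^2/8) + 379080*t^3*e^(9*t^2/8) - 401760*t^2*e^(9*t^2/8) + 342000*t*e^(9*t^2/8) - 101824*e^(9*t^2/8))*e^(-t)/1024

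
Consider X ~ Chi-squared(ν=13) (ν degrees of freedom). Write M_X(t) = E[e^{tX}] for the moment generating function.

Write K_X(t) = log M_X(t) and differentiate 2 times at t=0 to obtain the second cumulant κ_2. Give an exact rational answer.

M_X(t) = (1 - 2*t)^(-13/2)
K_X(t) = log M_X(t) = -13*log(1 - 2*t)/2
dK/dt = -13/(2*t - 1)
d^2K/dt^2 = 26/(4*t^2 - 4*t + 1)

κ_2 = d^2K/dt^2 |_{t=0} = 26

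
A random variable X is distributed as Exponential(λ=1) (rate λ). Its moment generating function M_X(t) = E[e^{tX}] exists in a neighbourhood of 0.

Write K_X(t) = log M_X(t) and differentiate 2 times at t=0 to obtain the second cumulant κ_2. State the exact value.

M_X(t) = 1/(1 - t)
K_X(t) = log M_X(t) = -log(1 - t)
K′(t) = -1/(t - 1)
K′′(t) = 1/(t^2 - 2*t + 1)

κ_2 = K′′(0) = 1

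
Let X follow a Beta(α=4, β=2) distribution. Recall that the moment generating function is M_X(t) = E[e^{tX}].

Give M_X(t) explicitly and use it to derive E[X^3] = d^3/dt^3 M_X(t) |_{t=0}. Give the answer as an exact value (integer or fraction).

E[X^3] = d^3M/dt^3 |_{t=0} = 5/14

M_X(t) = ₁F₁(4; 6; t)
dM/dt = 2*₁F₁(5; 7; t)/3
d^2M/dt^2 = 10*₁F₁(6; 8; t)/21
d^3M/dt^3 = 5*₁F₁(7; 9; t)/14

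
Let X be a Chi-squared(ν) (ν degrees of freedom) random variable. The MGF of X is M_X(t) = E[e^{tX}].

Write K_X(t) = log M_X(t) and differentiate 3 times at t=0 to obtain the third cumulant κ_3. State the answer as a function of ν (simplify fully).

M_X(t) = (1 - 2*t)^(-ν/2)
K_X(t) = log M_X(t) = -ν*log(1 - 2*t)/2
K^(3)(t) = -8*ν/(8*t^3 - 12*t^2 + 6*t - 1)

κ_3 = K^(3)(0) = 8*ν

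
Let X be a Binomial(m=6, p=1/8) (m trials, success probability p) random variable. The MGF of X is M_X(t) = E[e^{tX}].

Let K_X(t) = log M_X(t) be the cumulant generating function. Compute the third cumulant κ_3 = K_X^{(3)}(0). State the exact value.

κ_3 = d^3K/dt^3 |_{t=0} = 63/128

M_X(t) = (e^(t)/8 + 7/8)^6
K_X(t) = log M_X(t) = 6*log(e^(t)/8 + 7/8)
dK/dt = 6*e^(t)/(e^(t) + 7)
d^2K/dt^2 = 42*e^(t)/(e^(2*t) + 14*e^(t) + 49)
d^3K/dt^3 = (-42*e^(2*t) + 294*e^(t))/(e^(3*t) + 21*e^(2*t) + 147*e^(t) + 343)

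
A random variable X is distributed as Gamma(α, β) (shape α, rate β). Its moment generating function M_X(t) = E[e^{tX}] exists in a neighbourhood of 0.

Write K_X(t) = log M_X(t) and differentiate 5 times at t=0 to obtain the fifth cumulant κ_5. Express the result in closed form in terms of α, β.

κ_5 = d^5K/dt^5 |_{t=0} = 24*α/β^5

M_X(t) = (β/(β - t))^α
K_X(t) = log M_X(t) = α*(log(β) - log(β - t))
dK/dt = -α/(-β + t)
d^2K/dt^2 = α/(β^2 - 2*β*t + t^2)
d^3K/dt^3 = -2*α/(-β^3 + 3*β^2*t - 3*β*t^2 + t^3)
d^4K/dt^4 = 6*α/(β^4 - 4*β^3*t + 6*β^2*t^2 - 4*β*t^3 + t^4)
d^5K/dt^5 = -24*α/(-β^5 + 5*β^4*t - 10*β^3*t^2 + 10*β^2*t^3 - 5*β*t^4 + t^5)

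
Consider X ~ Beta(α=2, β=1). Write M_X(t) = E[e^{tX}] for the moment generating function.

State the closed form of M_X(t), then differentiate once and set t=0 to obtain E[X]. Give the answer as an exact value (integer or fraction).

E[X] = D[M](0) = 2/3

M_X(t) = ₁F₁(2; 3; t)
D[M](t) = 2*₁F₁(3; 4; t)/3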